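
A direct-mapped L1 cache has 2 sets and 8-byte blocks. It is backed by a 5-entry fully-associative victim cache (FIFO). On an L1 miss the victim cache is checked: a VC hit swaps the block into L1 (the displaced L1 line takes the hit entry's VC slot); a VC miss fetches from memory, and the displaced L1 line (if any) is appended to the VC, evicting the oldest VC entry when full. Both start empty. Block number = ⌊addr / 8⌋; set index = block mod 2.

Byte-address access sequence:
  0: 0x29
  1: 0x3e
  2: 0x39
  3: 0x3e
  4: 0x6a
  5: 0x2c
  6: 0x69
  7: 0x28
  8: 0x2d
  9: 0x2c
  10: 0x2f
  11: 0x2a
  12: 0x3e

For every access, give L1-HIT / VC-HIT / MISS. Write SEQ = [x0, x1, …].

  [0] addr=0x29 blk=5 s=1: MISS | VC []
  [1] addr=0x3e blk=7 s=1: MISS | VC [5]
  [2] addr=0x39 blk=7 s=1: L1-HIT | VC [5]
  [3] addr=0x3e blk=7 s=1: L1-HIT | VC [5]
  [4] addr=0x6a blk=13 s=1: MISS | VC [5, 7]
  [5] addr=0x2c blk=5 s=1: VC-HIT | VC [13, 7]
  [6] addr=0x69 blk=13 s=1: VC-HIT | VC [5, 7]
  [7] addr=0x28 blk=5 s=1: VC-HIT | VC [13, 7]
  [8] addr=0x2d blk=5 s=1: L1-HIT | VC [13, 7]
  [9] addr=0x2c blk=5 s=1: L1-HIT | VC [13, 7]
  [10] addr=0x2f blk=5 s=1: L1-HIT | VC [13, 7]
  [11] addr=0x2a blk=5 s=1: L1-HIT | VC [13, 7]
  [12] addr=0x3e blk=7 s=1: VC-HIT | VC [13, 5]

SEQ = [MISS, MISS, L1-HIT, L1-HIT, MISS, VC-HIT, VC-HIT, VC-HIT, L1-HIT, L1-HIT, L1-HIT, L1-HIT, VC-HIT]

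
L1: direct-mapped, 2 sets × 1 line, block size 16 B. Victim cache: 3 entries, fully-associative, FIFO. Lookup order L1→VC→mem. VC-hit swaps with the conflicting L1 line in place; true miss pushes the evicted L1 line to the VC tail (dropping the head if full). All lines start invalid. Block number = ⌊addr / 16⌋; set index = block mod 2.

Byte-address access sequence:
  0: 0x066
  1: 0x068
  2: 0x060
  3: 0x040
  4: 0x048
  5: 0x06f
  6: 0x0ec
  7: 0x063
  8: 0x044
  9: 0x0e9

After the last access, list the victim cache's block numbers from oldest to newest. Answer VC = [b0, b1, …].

0: 0x66 (blk 6, set 0) → MISS  vc=[]
1: 0x68 (blk 6, set 0) → L1-HIT  vc=[]
2: 0x60 (blk 6, set 0) → L1-HIT  vc=[]
3: 0x40 (blk 4, set 0) → MISS  vc=[6]
4: 0x48 (blk 4, set 0) → L1-HIT  vc=[6]
5: 0x6f (blk 6, set 0) → VC-HIT  vc=[4]
6: 0xec (blk 14, set 0) → MISS  vc=[4, 6]
7: 0x63 (blk 6, set 0) → VC-HIT  vc=[4, 14]
8: 0x44 (blk 4, set 0) → VC-HIT  vc=[6, 14]
9: 0xe9 (blk 14, set 0) → VC-HIT  vc=[6, 4]

VC = [6, 4]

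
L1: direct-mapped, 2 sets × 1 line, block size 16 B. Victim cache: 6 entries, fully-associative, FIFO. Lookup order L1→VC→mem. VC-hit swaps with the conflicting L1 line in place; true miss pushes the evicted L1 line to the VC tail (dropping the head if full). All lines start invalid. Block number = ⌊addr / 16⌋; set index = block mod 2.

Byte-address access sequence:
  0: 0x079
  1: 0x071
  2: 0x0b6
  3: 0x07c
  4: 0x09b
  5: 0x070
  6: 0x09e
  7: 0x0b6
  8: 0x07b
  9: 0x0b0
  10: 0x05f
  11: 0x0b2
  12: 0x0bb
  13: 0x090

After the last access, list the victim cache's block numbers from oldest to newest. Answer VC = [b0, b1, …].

#0 0x79→b7/s1 MISS; vc=[]
#1 0x71→b7/s1 L1-HIT; vc=[]
#2 0xb6→b11/s1 MISS; vc=[7]
#3 0x7c→b7/s1 VC-HIT; vc=[11]
#4 0x9b→b9/s1 MISS; vc=[11,7]
#5 0x70→b7/s1 VC-HIT; vc=[11,9]
#6 0x9e→b9/s1 VC-HIT; vc=[11,7]
#7 0xb6→b11/s1 VC-HIT; vc=[9,7]
#8 0x7b→b7/s1 VC-HIT; vc=[9,11]
#9 0xb0→b11/s1 VC-HIT; vc=[9,7]
#10 0x5f→b5/s1 MISS; vc=[9,7,11]
#11 0xb2→b11/s1 VC-HIT; vc=[9,7,5]
#12 0xbb→b11/s1 L1-HIT; vc=[9,7,5]
#13 0x90→b9/s1 VC-HIT; vc=[11,7,5]

VC = [11, 7, 5]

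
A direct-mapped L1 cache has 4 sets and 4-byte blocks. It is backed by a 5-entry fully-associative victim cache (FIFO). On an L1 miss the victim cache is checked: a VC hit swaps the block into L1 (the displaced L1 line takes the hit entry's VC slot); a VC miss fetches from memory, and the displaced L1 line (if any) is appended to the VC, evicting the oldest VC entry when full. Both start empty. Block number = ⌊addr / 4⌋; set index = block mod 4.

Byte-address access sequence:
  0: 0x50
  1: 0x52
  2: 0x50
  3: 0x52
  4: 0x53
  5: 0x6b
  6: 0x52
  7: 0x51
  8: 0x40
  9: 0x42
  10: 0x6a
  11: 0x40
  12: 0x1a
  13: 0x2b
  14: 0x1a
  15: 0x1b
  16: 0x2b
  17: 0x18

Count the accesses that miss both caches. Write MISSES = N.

#0 0x50→b20/s0 MISS; vc=[]
#1 0x52→b20/s0 L1-HIT; vc=[]
#2 0x50→b20/s0 L1-HIT; vc=[]
#3 0x52→b20/s0 L1-HIT; vc=[]
#4 0x53→b20/s0 L1-HIT; vc=[]
#5 0x6b→b26/s2 MISS; vc=[]
#6 0x52→b20/s0 L1-HIT; vc=[]
#7 0x51→b20/s0 L1-HIT; vc=[]
#8 0x40→b16/s0 MISS; vc=[20]
#9 0x42→b16/s0 L1-HIT; vc=[20]
#10 0x6a→b26/s2 L1-HIT; vc=[20]
#11 0x40→b16/s0 L1-HIT; vc=[20]
#12 0x1a→b6/s2 MISS; vc=[20,26]
#13 0x2b→b10/s2 MISS; vc=[20,26,6]
#14 0x1a→b6/s2 VC-HIT; vc=[20,26,10]
#15 0x1b→b6/s2 L1-HIT; vc=[20,26,10]
#16 0x2b→b10/s2 VC-HIT; vc=[20,26,6]
#17 0x18→b6/s2 VC-HIT; vc=[20,26,10]

MISSES = 5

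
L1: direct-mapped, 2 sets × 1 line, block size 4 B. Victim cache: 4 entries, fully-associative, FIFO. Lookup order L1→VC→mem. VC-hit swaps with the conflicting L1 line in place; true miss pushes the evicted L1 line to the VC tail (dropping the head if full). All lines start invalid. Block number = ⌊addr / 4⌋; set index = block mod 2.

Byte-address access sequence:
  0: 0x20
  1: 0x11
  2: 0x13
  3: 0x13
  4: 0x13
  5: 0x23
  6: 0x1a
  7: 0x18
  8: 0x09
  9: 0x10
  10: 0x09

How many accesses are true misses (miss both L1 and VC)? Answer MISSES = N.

MISSES = 4

#0 0x20→b8/s0 MISS; vc=[]
#1 0x11→b4/s0 MISS; vc=[8]
#2 0x13→b4/s0 L1-HIT; vc=[8]
#3 0x13→b4/s0 L1-HIT; vc=[8]
#4 0x13→b4/s0 L1-HIT; vc=[8]
#5 0x23→b8/s0 VC-HIT; vc=[4]
#6 0x1a→b6/s0 MISS; vc=[4,8]
#7 0x18→b6/s0 L1-HIT; vc=[4,8]
#8 0x9→b2/s0 MISS; vc=[4,8,6]
#9 0x10→b4/s0 VC-HIT; vc=[2,8,6]
#10 0x9→b2/s0 VC-HIT; vc=[4,8,6]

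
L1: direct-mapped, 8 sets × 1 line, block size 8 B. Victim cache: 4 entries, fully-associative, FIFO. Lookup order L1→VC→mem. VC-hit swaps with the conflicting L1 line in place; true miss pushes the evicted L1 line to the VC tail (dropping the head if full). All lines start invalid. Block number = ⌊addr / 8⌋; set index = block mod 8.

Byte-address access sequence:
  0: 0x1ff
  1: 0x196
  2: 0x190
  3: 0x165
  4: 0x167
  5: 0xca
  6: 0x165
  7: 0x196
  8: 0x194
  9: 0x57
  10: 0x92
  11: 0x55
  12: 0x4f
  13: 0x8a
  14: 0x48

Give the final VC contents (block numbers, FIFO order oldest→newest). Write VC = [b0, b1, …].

VC = [50, 18, 25, 17]

0: 0x1ff (blk 63, set 7) → MISS  vc=[]
1: 0x196 (blk 50, set 2) → MISS  vc=[]
2: 0x190 (blk 50, set 2) → L1-HIT  vc=[]
3: 0x165 (blk 44, set 4) → MISS  vc=[]
4: 0x167 (blk 44, set 4) → L1-HIT  vc=[]
5: 0xca (blk 25, set 1) → MISS  vc=[]
6: 0x165 (blk 44, set 4) → L1-HIT  vc=[]
7: 0x196 (blk 50, set 2) → L1-HIT  vc=[]
8: 0x194 (blk 50, set 2) → L1-HIT  vc=[]
9: 0x57 (blk 10, set 2) → MISS  vc=[50]
10: 0x92 (blk 18, set 2) → MISS  vc=[50, 10]
11: 0x55 (blk 10, set 2) → VC-HIT  vc=[50, 18]
12: 0x4f (blk 9, set 1) → MISS  vc=[50, 18, 25]
13: 0x8a (blk 17, set 1) → MISS  vc=[50, 18, 25, 9]
14: 0x48 (blk 9, set 1) → VC-HIT  vc=[50, 18, 25, 17]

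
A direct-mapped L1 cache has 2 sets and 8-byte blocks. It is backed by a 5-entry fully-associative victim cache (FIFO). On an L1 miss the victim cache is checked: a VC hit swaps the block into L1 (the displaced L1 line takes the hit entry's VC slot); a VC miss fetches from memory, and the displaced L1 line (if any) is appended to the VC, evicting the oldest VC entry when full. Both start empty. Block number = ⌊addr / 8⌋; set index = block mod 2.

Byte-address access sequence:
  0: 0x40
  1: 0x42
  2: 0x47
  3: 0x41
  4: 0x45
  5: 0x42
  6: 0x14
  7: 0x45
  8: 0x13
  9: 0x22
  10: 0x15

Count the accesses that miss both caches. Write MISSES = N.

  [0] addr=0x40 blk=8 s=0: MISS | VC []
  [1] addr=0x42 blk=8 s=0: L1-HIT | VC []
  [2] addr=0x47 blk=8 s=0: L1-HIT | VC []
  [3] addr=0x41 blk=8 s=0: L1-HIT | VC []
  [4] addr=0x45 blk=8 s=0: L1-HIT | VC []
  [5] addr=0x42 blk=8 s=0: L1-HIT | VC []
  [6] addr=0x14 blk=2 s=0: MISS | VC [8]
  [7] addr=0x45 blk=8 s=0: VC-HIT | VC [2]
  [8] addr=0x13 blk=2 s=0: VC-HIT | VC [8]
  [9] addr=0x22 blk=4 s=0: MISS | VC [8, 2]
  [10] addr=0x15 blk=2 s=0: VC-HIT | VC [8, 4]

MISSES = 3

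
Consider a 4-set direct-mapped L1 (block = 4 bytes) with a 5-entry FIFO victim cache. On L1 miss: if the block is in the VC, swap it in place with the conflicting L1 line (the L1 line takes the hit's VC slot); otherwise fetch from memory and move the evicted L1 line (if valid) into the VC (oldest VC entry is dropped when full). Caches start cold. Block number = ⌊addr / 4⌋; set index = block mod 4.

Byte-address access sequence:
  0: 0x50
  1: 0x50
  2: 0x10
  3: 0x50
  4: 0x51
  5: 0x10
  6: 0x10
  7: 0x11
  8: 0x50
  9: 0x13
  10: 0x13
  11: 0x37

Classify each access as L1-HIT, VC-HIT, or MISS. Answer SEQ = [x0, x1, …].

#0 0x50→b20/s0 MISS; vc=[]
#1 0x50→b20/s0 L1-HIT; vc=[]
#2 0x10→b4/s0 MISS; vc=[20]
#3 0x50→b20/s0 VC-HIT; vc=[4]
#4 0x51→b20/s0 L1-HIT; vc=[4]
#5 0x10→b4/s0 VC-HIT; vc=[20]
#6 0x10→b4/s0 L1-HIT; vc=[20]
#7 0x11→b4/s0 L1-HIT; vc=[20]
#8 0x50→b20/s0 VC-HIT; vc=[4]
#9 0x13→b4/s0 VC-HIT; vc=[20]
#10 0x13→b4/s0 L1-HIT; vc=[20]
#11 0x37→b13/s1 MISS; vc=[20]

SEQ = [MISS, L1-HIT, MISS, VC-HIT, L1-HIT, VC-HIT, L1-HIT, L1-HIT, VC-HIT, VC-HIT, L1-HIT, MISS]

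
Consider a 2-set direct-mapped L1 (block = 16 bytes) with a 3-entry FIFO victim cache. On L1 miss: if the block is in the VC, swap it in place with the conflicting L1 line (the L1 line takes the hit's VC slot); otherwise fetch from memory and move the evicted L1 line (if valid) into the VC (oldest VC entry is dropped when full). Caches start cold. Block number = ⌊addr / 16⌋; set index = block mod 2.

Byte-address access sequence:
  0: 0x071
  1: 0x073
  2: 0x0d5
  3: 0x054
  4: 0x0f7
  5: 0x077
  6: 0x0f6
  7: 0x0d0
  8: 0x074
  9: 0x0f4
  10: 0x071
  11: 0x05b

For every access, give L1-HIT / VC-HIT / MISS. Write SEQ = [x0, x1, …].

SEQ = [MISS, L1-HIT, MISS, MISS, MISS, VC-HIT, VC-HIT, VC-HIT, VC-HIT, VC-HIT, VC-HIT, VC-HIT]

0: 0x71 (blk 7, set 1) → MISS  vc=[]
1: 0x73 (blk 7, set 1) → L1-HIT  vc=[]
2: 0xd5 (blk 13, set 1) → MISS  vc=[7]
3: 0x54 (blk 5, set 1) → MISS  vc=[7, 13]
4: 0xf7 (blk 15, set 1) → MISS  vc=[7, 13, 5]
5: 0x77 (blk 7, set 1) → VC-HIT  vc=[15, 13, 5]
6: 0xf6 (blk 15, set 1) → VC-HIT  vc=[7, 13, 5]
7: 0xd0 (blk 13, set 1) → VC-HIT  vc=[7, 15, 5]
8: 0x74 (blk 7, set 1) → VC-HIT  vc=[13, 15, 5]
9: 0xf4 (blk 15, set 1) → VC-HIT  vc=[13, 7, 5]
10: 0x71 (blk 7, set 1) → VC-HIT  vc=[13, 15, 5]
11: 0x5b (blk 5, set 1) → VC-HIT  vc=[13, 15, 7]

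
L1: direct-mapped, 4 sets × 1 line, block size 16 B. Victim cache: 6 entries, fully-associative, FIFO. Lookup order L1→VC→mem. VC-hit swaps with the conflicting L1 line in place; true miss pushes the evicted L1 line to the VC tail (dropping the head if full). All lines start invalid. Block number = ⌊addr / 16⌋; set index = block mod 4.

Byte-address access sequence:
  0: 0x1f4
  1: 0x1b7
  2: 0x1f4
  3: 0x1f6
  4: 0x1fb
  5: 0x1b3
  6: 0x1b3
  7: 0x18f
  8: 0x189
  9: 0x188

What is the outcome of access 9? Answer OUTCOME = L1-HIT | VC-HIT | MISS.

  [0] addr=0x1f4 blk=31 s=3: MISS | VC []
  [1] addr=0x1b7 blk=27 s=3: MISS | VC [31]
  [2] addr=0x1f4 blk=31 s=3: VC-HIT | VC [27]
  [3] addr=0x1f6 blk=31 s=3: L1-HIT | VC [27]
  [4] addr=0x1fb blk=31 s=3: L1-HIT | VC [27]
  [5] addr=0x1b3 blk=27 s=3: VC-HIT | VC [31]
  [6] addr=0x1b3 blk=27 s=3: L1-HIT | VC [31]
  [7] addr=0x18f blk=24 s=0: MISS | VC [31]
  [8] addr=0x189 blk=24 s=0: L1-HIT | VC [31]
  [9] addr=0x188 blk=24 s=0: L1-HIT | VC [31]

OUTCOME = L1-HIT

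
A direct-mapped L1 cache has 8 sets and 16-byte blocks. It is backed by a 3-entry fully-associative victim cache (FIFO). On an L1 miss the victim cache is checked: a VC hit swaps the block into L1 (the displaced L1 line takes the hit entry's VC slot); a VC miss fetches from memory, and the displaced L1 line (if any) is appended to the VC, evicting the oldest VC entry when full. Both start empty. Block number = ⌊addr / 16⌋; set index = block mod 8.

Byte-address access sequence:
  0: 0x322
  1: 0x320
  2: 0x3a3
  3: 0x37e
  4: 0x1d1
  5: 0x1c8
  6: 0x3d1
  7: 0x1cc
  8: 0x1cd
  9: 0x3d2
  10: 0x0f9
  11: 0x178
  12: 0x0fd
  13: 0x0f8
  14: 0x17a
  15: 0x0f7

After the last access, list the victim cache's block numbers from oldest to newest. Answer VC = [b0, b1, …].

0: 0x322 (blk 50, set 2) → MISS  vc=[]
1: 0x320 (blk 50, set 2) → L1-HIT  vc=[]
2: 0x3a3 (blk 58, set 2) → MISS  vc=[50]
3: 0x37e (blk 55, set 7) → MISS  vc=[50]
4: 0x1d1 (blk 29, set 5) → MISS  vc=[50]
5: 0x1c8 (blk 28, set 4) → MISS  vc=[50]
6: 0x3d1 (blk 61, set 5) → MISS  vc=[50, 29]
7: 0x1cc (blk 28, set 4) → L1-HIT  vc=[50, 29]
8: 0x1cd (blk 28, set 4) → L1-HIT  vc=[50, 29]
9: 0x3d2 (blk 61, set 5) → L1-HIT  vc=[50, 29]
10: 0xf9 (blk 15, set 7) → MISS  vc=[50, 29, 55]
11: 0x178 (blk 23, set 7) → MISS  vc=[29, 55, 15]
12: 0xfd (blk 15, set 7) → VC-HIT  vc=[29, 55, 23]
13: 0xf8 (blk 15, set 7) → L1-HIT  vc=[29, 55, 23]
14: 0x17a (blk 23, set 7) → VC-HIT  vc=[29, 55, 15]
15: 0xf7 (blk 15, set 7) → VC-HIT  vc=[29, 55, 23]

VC = [29, 55, 23]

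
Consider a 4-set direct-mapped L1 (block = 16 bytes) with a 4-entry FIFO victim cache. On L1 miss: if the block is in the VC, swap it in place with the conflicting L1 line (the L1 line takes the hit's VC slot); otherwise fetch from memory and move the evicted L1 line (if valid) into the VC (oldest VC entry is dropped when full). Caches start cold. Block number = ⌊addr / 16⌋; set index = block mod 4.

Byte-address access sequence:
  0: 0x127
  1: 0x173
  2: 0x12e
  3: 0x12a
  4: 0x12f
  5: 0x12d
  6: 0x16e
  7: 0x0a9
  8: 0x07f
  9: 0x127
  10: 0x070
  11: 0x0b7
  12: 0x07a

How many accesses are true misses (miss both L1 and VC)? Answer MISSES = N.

0: 0x127 (blk 18, set 2) → MISS  vc=[]
1: 0x173 (blk 23, set 3) → MISS  vc=[]
2: 0x12e (blk 18, set 2) → L1-HIT  vc=[]
3: 0x12a (blk 18, set 2) → L1-HIT  vc=[]
4: 0x12f (blk 18, set 2) → L1-HIT  vc=[]
5: 0x12d (blk 18, set 2) → L1-HIT  vc=[]
6: 0x16e (blk 22, set 2) → MISS  vc=[18]
7: 0xa9 (blk 10, set 2) → MISS  vc=[18, 22]
8: 0x7f (blk 7, set 3) → MISS  vc=[18, 22, 23]
9: 0x127 (blk 18, set 2) → VC-HIT  vc=[10, 22, 23]
10: 0x70 (blk 7, set 3) → L1-HIT  vc=[10, 22, 23]
11: 0xb7 (blk 11, set 3) → MISS  vc=[10, 22, 23, 7]
12: 0x7a (blk 7, set 3) → VC-HIT  vc=[10, 22, 23, 11]

MISSES = 6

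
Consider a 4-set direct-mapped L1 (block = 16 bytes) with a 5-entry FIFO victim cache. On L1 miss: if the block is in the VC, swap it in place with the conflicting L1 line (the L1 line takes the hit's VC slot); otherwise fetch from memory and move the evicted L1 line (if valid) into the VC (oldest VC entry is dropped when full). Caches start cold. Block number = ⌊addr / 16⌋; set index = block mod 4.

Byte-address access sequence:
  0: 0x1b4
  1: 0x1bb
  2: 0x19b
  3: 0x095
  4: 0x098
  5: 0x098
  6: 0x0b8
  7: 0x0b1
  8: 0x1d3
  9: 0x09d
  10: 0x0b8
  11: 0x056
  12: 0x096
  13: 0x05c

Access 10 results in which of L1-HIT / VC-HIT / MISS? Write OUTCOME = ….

#0 0x1b4→b27/s3 MISS; vc=[]
#1 0x1bb→b27/s3 L1-HIT; vc=[]
#2 0x19b→b25/s1 MISS; vc=[]
#3 0x95→b9/s1 MISS; vc=[25]
#4 0x98→b9/s1 L1-HIT; vc=[25]
#5 0x98→b9/s1 L1-HIT; vc=[25]
#6 0xb8→b11/s3 MISS; vc=[25,27]
#7 0xb1→b11/s3 L1-HIT; vc=[25,27]
#8 0x1d3→b29/s1 MISS; vc=[25,27,9]
#9 0x9d→b9/s1 VC-HIT; vc=[25,27,29]
#10 0xb8→b11/s3 L1-HIT; vc=[25,27,29]
#11 0x56→b5/s1 MISS; vc=[25,27,29,9]
#12 0x96→b9/s1 VC-HIT; vc=[25,27,29,5]
#13 0x5c→b5/s1 VC-HIT; vc=[25,27,29,9]

OUTCOME = L1-HIT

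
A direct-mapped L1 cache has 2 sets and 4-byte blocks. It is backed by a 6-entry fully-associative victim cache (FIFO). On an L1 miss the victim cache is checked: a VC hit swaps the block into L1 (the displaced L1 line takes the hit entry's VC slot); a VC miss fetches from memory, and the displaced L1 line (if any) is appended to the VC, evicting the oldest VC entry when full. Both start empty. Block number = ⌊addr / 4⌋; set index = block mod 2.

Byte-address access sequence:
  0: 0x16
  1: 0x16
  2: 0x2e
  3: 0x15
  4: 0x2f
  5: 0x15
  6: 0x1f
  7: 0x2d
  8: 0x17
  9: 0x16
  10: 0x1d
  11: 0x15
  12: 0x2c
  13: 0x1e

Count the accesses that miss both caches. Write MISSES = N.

MISSES = 3

#0 0x16→b5/s1 MISS; vc=[]
#1 0x16→b5/s1 L1-HIT; vc=[]
#2 0x2e→b11/s1 MISS; vc=[5]
#3 0x15→b5/s1 VC-HIT; vc=[11]
#4 0x2f→b11/s1 VC-HIT; vc=[5]
#5 0x15→b5/s1 VC-HIT; vc=[11]
#6 0x1f→b7/s1 MISS; vc=[11,5]
#7 0x2d→b11/s1 VC-HIT; vc=[7,5]
#8 0x17→b5/s1 VC-HIT; vc=[7,11]
#9 0x16→b5/s1 L1-HIT; vc=[7,11]
#10 0x1d→b7/s1 VC-HIT; vc=[5,11]
#11 0x15→b5/s1 VC-HIT; vc=[7,11]
#12 0x2c→b11/s1 VC-HIT; vc=[7,5]
#13 0x1e→b7/s1 VC-HIT; vc=[11,5]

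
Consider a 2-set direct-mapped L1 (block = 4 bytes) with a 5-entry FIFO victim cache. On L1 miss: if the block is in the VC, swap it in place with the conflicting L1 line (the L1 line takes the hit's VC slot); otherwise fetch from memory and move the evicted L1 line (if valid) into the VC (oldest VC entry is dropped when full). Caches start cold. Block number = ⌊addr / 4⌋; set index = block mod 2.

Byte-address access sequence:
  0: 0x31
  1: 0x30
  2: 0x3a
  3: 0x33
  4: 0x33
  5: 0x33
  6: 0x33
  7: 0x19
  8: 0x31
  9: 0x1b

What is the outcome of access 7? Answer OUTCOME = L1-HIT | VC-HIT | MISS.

#0 0x31→b12/s0 MISS; vc=[]
#1 0x30→b12/s0 L1-HIT; vc=[]
#2 0x3a→b14/s0 MISS; vc=[12]
#3 0x33→b12/s0 VC-HIT; vc=[14]
#4 0x33→b12/s0 L1-HIT; vc=[14]
#5 0x33→b12/s0 L1-HIT; vc=[14]
#6 0x33→b12/s0 L1-HIT; vc=[14]
#7 0x19→b6/s0 MISS; vc=[14,12]
#8 0x31→b12/s0 VC-HIT; vc=[14,6]
#9 0x1b→b6/s0 VC-HIT; vc=[14,12]

OUTCOME = MISS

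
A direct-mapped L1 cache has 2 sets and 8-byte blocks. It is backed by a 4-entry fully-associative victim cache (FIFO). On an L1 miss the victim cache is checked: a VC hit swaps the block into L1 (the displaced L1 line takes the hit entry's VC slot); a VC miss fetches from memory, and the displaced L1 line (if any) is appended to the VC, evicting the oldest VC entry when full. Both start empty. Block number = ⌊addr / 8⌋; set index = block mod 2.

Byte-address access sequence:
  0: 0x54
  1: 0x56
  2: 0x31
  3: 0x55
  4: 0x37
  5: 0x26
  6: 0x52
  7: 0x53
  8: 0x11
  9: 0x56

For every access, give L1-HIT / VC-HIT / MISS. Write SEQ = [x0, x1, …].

SEQ = [MISS, L1-HIT, MISS, VC-HIT, VC-HIT, MISS, VC-HIT, L1-HIT, MISS, VC-HIT]

0: 0x54 (blk 10, set 0) → MISS  vc=[]
1: 0x56 (blk 10, set 0) → L1-HIT  vc=[]
2: 0x31 (blk 6, set 0) → MISS  vc=[10]
3: 0x55 (blk 10, set 0) → VC-HIT  vc=[6]
4: 0x37 (blk 6, set 0) → VC-HIT  vc=[10]
5: 0x26 (blk 4, set 0) → MISS  vc=[10, 6]
6: 0x52 (blk 10, set 0) → VC-HIT  vc=[4, 6]
7: 0x53 (blk 10, set 0) → L1-HIT  vc=[4, 6]
8: 0x11 (blk 2, set 0) → MISS  vc=[4, 6, 10]
9: 0x56 (blk 10, set 0) → VC-HIT  vc=[4, 6, 2]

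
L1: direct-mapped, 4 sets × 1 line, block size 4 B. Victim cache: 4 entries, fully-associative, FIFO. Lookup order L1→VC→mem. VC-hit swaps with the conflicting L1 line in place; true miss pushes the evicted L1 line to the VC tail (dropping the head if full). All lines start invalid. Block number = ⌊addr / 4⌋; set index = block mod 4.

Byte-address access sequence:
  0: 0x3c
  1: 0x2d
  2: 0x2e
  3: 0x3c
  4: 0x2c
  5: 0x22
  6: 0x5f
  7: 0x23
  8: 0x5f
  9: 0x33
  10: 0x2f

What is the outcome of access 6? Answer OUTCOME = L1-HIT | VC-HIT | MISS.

  [0] addr=0x3c blk=15 s=3: MISS | VC []
  [1] addr=0x2d blk=11 s=3: MISS | VC [15]
  [2] addr=0x2e blk=11 s=3: L1-HIT | VC [15]
  [3] addr=0x3c blk=15 s=3: VC-HIT | VC [11]
  [4] addr=0x2c blk=11 s=3: VC-HIT | VC [15]
  [5] addr=0x22 blk=8 s=0: MISS | VC [15]
  [6] addr=0x5f blk=23 s=3: MISS | VC [15, 11]
  [7] addr=0x23 blk=8 s=0: L1-HIT | VC [15, 11]
  [8] addr=0x5f blk=23 s=3: L1-HIT | VC [15, 11]
  [9] addr=0x33 blk=12 s=0: MISS | VC [15, 11, 8]
  [10] addr=0x2f blk=11 s=3: VC-HIT | VC [15, 23, 8]

OUTCOME = MISS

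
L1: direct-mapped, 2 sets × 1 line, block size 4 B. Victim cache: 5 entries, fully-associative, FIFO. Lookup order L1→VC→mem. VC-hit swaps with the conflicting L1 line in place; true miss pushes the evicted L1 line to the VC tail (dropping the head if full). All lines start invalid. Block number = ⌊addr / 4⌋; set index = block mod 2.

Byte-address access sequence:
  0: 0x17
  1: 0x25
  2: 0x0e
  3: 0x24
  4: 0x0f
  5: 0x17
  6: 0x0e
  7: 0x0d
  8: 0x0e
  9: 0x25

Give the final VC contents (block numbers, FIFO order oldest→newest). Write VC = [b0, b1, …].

  [0] addr=0x17 blk=5 s=1: MISS | VC []
  [1] addr=0x25 blk=9 s=1: MISS | VC [5]
  [2] addr=0xe blk=3 s=1: MISS | VC [5, 9]
  [3] addr=0x24 blk=9 s=1: VC-HIT | VC [5, 3]
  [4] addr=0xf blk=3 s=1: VC-HIT | VC [5, 9]
  [5] addr=0x17 blk=5 s=1: VC-HIT | VC [3, 9]
  [6] addr=0xe blk=3 s=1: VC-HIT | VC [5, 9]
  [7] addr=0xd blk=3 s=1: L1-HIT | VC [5, 9]
  [8] addr=0xe blk=3 s=1: L1-HIT | VC [5, 9]
  [9] addr=0x25 blk=9 s=1: VC-HIT | VC [5, 3]

VC = [5, 3]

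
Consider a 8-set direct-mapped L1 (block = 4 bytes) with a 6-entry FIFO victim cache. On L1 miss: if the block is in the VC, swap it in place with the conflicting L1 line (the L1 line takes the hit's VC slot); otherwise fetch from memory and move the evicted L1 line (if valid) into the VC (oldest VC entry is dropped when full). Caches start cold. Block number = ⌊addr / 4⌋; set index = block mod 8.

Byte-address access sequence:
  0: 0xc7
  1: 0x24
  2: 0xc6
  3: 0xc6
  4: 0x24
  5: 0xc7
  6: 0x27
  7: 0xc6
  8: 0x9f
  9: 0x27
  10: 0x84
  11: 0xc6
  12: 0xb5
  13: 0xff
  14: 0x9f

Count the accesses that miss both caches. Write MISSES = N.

  [0] addr=0xc7 blk=49 s=1: MISS | VC []
  [1] addr=0x24 blk=9 s=1: MISS | VC [49]
  [2] addr=0xc6 blk=49 s=1: VC-HIT | VC [9]
  [3] addr=0xc6 blk=49 s=1: L1-HIT | VC [9]
  [4] addr=0x24 blk=9 s=1: VC-HIT | VC [49]
  [5] addr=0xc7 blk=49 s=1: VC-HIT | VC [9]
  [6] addr=0x27 blk=9 s=1: VC-HIT | VC [49]
  [7] addr=0xc6 blk=49 s=1: VC-HIT | VC [9]
  [8] addr=0x9f blk=39 s=7: MISS | VC [9]
  [9] addr=0x27 blk=9 s=1: VC-HIT | VC [49]
  [10] addr=0x84 blk=33 s=1: MISS | VC [49, 9]
  [11] addr=0xc6 blk=49 s=1: VC-HIT | VC [33, 9]
  [12] addr=0xb5 blk=45 s=5: MISS | VC [33, 9]
  [13] addr=0xff blk=63 s=7: MISS | VC [33, 9, 39]
  [14] addr=0x9f blk=39 s=7: VC-HIT | VC [33, 9, 63]

MISSES = 6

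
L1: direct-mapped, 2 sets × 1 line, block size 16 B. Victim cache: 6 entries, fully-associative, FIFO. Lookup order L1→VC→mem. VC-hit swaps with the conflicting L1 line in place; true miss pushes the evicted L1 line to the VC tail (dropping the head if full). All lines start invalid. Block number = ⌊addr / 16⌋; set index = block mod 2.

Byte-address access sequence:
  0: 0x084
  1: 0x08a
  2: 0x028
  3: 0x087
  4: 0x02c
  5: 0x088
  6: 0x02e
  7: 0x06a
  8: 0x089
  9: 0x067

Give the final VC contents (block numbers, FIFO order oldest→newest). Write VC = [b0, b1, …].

VC = [8, 2]

#0 0x84→b8/s0 MISS; vc=[]
#1 0x8a→b8/s0 L1-HIT; vc=[]
#2 0x28→b2/s0 MISS; vc=[8]
#3 0x87→b8/s0 VC-HIT; vc=[2]
#4 0x2c→b2/s0 VC-HIT; vc=[8]
#5 0x88→b8/s0 VC-HIT; vc=[2]
#6 0x2e→b2/s0 VC-HIT; vc=[8]
#7 0x6a→b6/s0 MISS; vc=[8,2]
#8 0x89→b8/s0 VC-HIT; vc=[6,2]
#9 0x67→b6/s0 VC-HIT; vc=[8,2]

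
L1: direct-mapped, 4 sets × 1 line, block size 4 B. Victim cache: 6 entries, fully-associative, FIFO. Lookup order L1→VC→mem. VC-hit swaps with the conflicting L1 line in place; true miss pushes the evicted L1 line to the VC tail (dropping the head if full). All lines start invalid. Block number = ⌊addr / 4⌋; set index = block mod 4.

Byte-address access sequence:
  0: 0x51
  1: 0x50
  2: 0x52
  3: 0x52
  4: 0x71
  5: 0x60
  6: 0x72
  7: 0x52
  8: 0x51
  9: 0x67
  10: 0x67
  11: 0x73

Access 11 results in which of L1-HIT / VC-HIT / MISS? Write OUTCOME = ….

OUTCOME = VC-HIT

#0 0x51→b20/s0 MISS; vc=[]
#1 0x50→b20/s0 L1-HIT; vc=[]
#2 0x52→b20/s0 L1-HIT; vc=[]
#3 0x52→b20/s0 L1-HIT; vc=[]
#4 0x71→b28/s0 MISS; vc=[20]
#5 0x60→b24/s0 MISS; vc=[20,28]
#6 0x72→b28/s0 VC-HIT; vc=[20,24]
#7 0x52→b20/s0 VC-HIT; vc=[28,24]
#8 0x51→b20/s0 L1-HIT; vc=[28,24]
#9 0x67→b25/s1 MISS; vc=[28,24]
#10 0x67→b25/s1 L1-HIT; vc=[28,24]
#11 0x73→b28/s0 VC-HIT; vc=[20,24]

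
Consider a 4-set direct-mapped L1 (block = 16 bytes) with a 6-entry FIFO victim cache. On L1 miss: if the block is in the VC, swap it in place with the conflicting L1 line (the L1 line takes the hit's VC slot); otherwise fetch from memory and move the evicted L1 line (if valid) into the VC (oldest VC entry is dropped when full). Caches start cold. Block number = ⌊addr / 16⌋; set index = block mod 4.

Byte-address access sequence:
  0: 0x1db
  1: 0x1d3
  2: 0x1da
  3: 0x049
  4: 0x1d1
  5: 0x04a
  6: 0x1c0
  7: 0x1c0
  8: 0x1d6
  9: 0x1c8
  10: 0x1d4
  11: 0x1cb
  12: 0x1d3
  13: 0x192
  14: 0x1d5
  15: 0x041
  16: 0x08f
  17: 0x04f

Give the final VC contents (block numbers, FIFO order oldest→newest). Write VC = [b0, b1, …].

VC = [28, 25, 8]

0: 0x1db (blk 29, set 1) → MISS  vc=[]
1: 0x1d3 (blk 29, set 1) → L1-HIT  vc=[]
2: 0x1da (blk 29, set 1) → L1-HIT  vc=[]
3: 0x49 (blk 4, set 0) → MISS  vc=[]
4: 0x1d1 (blk 29, set 1) → L1-HIT  vc=[]
5: 0x4a (blk 4, set 0) → L1-HIT  vc=[]
6: 0x1c0 (blk 28, set 0) → MISS  vc=[4]
7: 0x1c0 (blk 28, set 0) → L1-HIT  vc=[4]
8: 0x1d6 (blk 29, set 1) → L1-HIT  vc=[4]
9: 0x1c8 (blk 28, set 0) → L1-HIT  vc=[4]
10: 0x1d4 (blk 29, set 1) → L1-HIT  vc=[4]
11: 0x1cb (blk 28, set 0) → L1-HIT  vc=[4]
12: 0x1d3 (blk 29, set 1) → L1-HIT  vc=[4]
13: 0x192 (blk 25, set 1) → MISS  vc=[4, 29]
14: 0x1d5 (blk 29, set 1) → VC-HIT  vc=[4, 25]
15: 0x41 (blk 4, set 0) → VC-HIT  vc=[28, 25]
16: 0x8f (blk 8, set 0) → MISS  vc=[28, 25, 4]
17: 0x4f (blk 4, set 0) → VC-HIT  vc=[28, 25, 8]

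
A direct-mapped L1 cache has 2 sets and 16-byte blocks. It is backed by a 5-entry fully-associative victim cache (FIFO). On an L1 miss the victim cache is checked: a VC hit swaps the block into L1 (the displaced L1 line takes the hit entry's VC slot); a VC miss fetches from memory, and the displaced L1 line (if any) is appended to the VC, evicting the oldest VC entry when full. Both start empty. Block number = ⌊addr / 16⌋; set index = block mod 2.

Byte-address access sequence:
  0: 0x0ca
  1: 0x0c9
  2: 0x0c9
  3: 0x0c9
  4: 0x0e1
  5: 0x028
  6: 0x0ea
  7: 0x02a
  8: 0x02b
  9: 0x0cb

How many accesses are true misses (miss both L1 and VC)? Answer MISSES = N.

MISSES = 3

  [0] addr=0xca blk=12 s=0: MISS | VC []
  [1] addr=0xc9 blk=12 s=0: L1-HIT | VC []
  [2] addr=0xc9 blk=12 s=0: L1-HIT | VC []
  [3] addr=0xc9 blk=12 s=0: L1-HIT | VC []
  [4] addr=0xe1 blk=14 s=0: MISS | VC [12]
  [5] addr=0x28 blk=2 s=0: MISS | VC [12, 14]
  [6] addr=0xea blk=14 s=0: VC-HIT | VC [12, 2]
  [7] addr=0x2a blk=2 s=0: VC-HIT | VC [12, 14]
  [8] addr=0x2b blk=2 s=0: L1-HIT | VC [12, 14]
  [9] addr=0xcb blk=12 s=0: VC-HIT | VC [2, 14]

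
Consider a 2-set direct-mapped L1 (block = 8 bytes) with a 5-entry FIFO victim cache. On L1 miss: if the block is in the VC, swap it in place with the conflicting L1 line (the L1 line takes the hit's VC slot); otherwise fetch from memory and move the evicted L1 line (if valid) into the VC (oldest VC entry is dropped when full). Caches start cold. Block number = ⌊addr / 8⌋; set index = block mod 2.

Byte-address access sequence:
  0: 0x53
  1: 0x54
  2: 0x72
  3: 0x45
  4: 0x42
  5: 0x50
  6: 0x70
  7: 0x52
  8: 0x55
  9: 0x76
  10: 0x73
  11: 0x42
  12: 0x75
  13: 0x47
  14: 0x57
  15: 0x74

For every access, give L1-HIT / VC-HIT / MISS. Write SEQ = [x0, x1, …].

#0 0x53→b10/s0 MISS; vc=[]
#1 0x54→b10/s0 L1-HIT; vc=[]
#2 0x72→b14/s0 MISS; vc=[10]
#3 0x45→b8/s0 MISS; vc=[10,14]
#4 0x42→b8/s0 L1-HIT; vc=[10,14]
#5 0x50→b10/s0 VC-HIT; vc=[8,14]
#6 0x70→b14/s0 VC-HIT; vc=[8,10]
#7 0x52→b10/s0 VC-HIT; vc=[8,14]
#8 0x55→b10/s0 L1-HIT; vc=[8,14]
#9 0x76→b14/s0 VC-HIT; vc=[8,10]
#10 0x73→b14/s0 L1-HIT; vc=[8,10]
#11 0x42→b8/s0 VC-HIT; vc=[14,10]
#12 0x75→b14/s0 VC-HIT; vc=[8,10]
#13 0x47→b8/s0 VC-HIT; vc=[14,10]
#14 0x57→b10/s0 VC-HIT; vc=[14,8]
#15 0x74→b14/s0 VC-HIT; vc=[10,8]

SEQ = [MISS, L1-HIT, MISS, MISS, L1-HIT, VC-HIT, VC-HIT, VC-HIT, L1-HIT, VC-HIT, L1-HIT, VC-HIT, VC-HIT, VC-HIT, VC-HIT, VC-HIT]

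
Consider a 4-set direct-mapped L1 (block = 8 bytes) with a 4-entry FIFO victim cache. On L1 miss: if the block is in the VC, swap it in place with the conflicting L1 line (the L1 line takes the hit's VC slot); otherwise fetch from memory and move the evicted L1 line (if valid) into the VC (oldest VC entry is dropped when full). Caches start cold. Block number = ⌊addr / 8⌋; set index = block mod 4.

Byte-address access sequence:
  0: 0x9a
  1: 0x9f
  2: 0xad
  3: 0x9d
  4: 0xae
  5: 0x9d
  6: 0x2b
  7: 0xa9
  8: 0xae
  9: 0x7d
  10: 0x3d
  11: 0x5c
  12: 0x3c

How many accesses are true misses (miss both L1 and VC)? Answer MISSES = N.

0: 0x9a (blk 19, set 3) → MISS  vc=[]
1: 0x9f (blk 19, set 3) → L1-HIT  vc=[]
2: 0xad (blk 21, set 1) → MISS  vc=[]
3: 0x9d (blk 19, set 3) → L1-HIT  vc=[]
4: 0xae (blk 21, set 1) → L1-HIT  vc=[]
5: 0x9d (blk 19, set 3) → L1-HIT  vc=[]
6: 0x2b (blk 5, set 1) → MISS  vc=[21]
7: 0xa9 (blk 21, set 1) → VC-HIT  vc=[5]
8: 0xae (blk 21, set 1) → L1-HIT  vc=[5]
9: 0x7d (blk 15, set 3) → MISS  vc=[5, 19]
10: 0x3d (blk 7, set 3) → MISS  vc=[5, 19, 15]
11: 0x5c (blk 11, set 3) → MISS  vc=[5, 19, 15, 7]
12: 0x3c (blk 7, set 3) → VC-HIT  vc=[5, 19, 15, 11]

MISSES = 6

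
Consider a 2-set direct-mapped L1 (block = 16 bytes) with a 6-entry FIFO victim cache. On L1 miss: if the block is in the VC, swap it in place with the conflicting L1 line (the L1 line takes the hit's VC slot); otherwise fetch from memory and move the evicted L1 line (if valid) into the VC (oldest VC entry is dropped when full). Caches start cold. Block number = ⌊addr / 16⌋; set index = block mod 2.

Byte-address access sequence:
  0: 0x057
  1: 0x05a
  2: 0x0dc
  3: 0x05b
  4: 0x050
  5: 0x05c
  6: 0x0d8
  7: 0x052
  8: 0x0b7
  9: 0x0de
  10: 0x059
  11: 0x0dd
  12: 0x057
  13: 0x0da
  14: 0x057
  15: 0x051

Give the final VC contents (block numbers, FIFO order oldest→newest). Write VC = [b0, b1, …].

VC = [11, 13]

#0 0x57→b5/s1 MISS; vc=[]
#1 0x5a→b5/s1 L1-HIT; vc=[]
#2 0xdc→b13/s1 MISS; vc=[5]
#3 0x5b→b5/s1 VC-HIT; vc=[13]
#4 0x50→b5/s1 L1-HIT; vc=[13]
#5 0x5c→b5/s1 L1-HIT; vc=[13]
#6 0xd8→b13/s1 VC-HIT; vc=[5]
#7 0x52→b5/s1 VC-HIT; vc=[13]
#8 0xb7→b11/s1 MISS; vc=[13,5]
#9 0xde→b13/s1 VC-HIT; vc=[11,5]
#10 0x59→b5/s1 VC-HIT; vc=[11,13]
#11 0xdd→b13/s1 VC-HIT; vc=[11,5]
#12 0x57→b5/s1 VC-HIT; vc=[11,13]
#13 0xda→b13/s1 VC-HIT; vc=[11,5]
#14 0x57→b5/s1 VC-HIT; vc=[11,13]
#15 0x51→b5/s1 L1-HIT; vc=[11,13]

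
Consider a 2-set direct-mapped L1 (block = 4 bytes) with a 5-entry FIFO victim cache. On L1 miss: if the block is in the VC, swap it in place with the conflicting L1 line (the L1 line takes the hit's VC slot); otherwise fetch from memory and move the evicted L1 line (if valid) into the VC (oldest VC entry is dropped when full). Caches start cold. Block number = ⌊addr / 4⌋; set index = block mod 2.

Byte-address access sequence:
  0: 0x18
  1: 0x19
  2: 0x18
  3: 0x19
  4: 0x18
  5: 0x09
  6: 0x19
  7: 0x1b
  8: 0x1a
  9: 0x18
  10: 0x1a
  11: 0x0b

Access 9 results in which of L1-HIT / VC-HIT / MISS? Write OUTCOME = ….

  [0] addr=0x18 blk=6 s=0: MISS | VC []
  [1] addr=0x19 blk=6 s=0: L1-HIT | VC []
  [2] addr=0x18 blk=6 s=0: L1-HIT | VC []
  [3] addr=0x19 blk=6 s=0: L1-HIT | VC []
  [4] addr=0x18 blk=6 s=0: L1-HIT | VC []
  [5] addr=0x9 blk=2 s=0: MISS | VC [6]
  [6] addr=0x19 blk=6 s=0: VC-HIT | VC [2]
  [7] addr=0x1b blk=6 s=0: L1-HIT | VC [2]
  [8] addr=0x1a blk=6 s=0: L1-HIT | VC [2]
  [9] addr=0x18 blk=6 s=0: L1-HIT | VC [2]
  [10] addr=0x1a blk=6 s=0: L1-HIT | VC [2]
  [11] addr=0xb blk=2 s=0: VC-HIT | VC [6]

OUTCOME = L1-HIT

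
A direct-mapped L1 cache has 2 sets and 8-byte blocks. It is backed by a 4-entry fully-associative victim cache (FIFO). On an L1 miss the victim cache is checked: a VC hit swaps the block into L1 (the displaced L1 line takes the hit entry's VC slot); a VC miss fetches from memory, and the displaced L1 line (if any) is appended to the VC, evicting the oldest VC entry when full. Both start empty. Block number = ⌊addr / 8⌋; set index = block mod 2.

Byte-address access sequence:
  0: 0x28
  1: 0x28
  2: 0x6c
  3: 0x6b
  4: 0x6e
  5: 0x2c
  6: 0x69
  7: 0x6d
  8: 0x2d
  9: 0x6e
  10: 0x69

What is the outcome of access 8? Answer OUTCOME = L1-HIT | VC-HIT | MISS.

OUTCOME = VC-HIT

0: 0x28 (blk 5, set 1) → MISS  vc=[]
1: 0x28 (blk 5, set 1) → L1-HIT  vc=[]
2: 0x6c (blk 13, set 1) → MISS  vc=[5]
3: 0x6b (blk 13, set 1) → L1-HIT  vc=[5]
4: 0x6e (blk 13, set 1) → L1-HIT  vc=[5]
5: 0x2c (blk 5, set 1) → VC-HIT  vc=[13]
6: 0x69 (blk 13, set 1) → VC-HIT  vc=[5]
7: 0x6d (blk 13, set 1) → L1-HIT  vc=[5]
8: 0x2d (blk 5, set 1) → VC-HIT  vc=[13]
9: 0x6e (blk 13, set 1) → VC-HIT  vc=[5]
10: 0x69 (blk 13, set 1) → L1-HIT  vc=[5]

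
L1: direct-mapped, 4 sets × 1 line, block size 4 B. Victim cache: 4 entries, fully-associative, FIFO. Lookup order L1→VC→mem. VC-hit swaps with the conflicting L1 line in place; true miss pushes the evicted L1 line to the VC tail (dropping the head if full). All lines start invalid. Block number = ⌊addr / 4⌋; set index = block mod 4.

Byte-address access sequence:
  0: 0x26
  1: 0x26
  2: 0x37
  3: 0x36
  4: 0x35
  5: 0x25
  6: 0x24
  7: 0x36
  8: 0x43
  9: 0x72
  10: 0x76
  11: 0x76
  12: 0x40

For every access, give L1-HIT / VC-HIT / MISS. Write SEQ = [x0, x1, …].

#0 0x26→b9/s1 MISS; vc=[]
#1 0x26→b9/s1 L1-HIT; vc=[]
#2 0x37→b13/s1 MISS; vc=[9]
#3 0x36→b13/s1 L1-HIT; vc=[9]
#4 0x35→b13/s1 L1-HIT; vc=[9]
#5 0x25→b9/s1 VC-HIT; vc=[13]
#6 0x24→b9/s1 L1-HIT; vc=[13]
#7 0x36→b13/s1 VC-HIT; vc=[9]
#8 0x43→b16/s0 MISS; vc=[9]
#9 0x72→b28/s0 MISS; vc=[9,16]
#10 0x76→b29/s1 MISS; vc=[9,16,13]
#11 0x76→b29/s1 L1-HIT; vc=[9,16,13]
#12 0x40→b16/s0 VC-HIT; vc=[9,28,13]

SEQ = [MISS, L1-HIT, MISS, L1-HIT, L1-HIT, VC-HIT, L1-HIT, VC-HIT, MISS, MISS, MISS, L1-HIT, VC-HIT]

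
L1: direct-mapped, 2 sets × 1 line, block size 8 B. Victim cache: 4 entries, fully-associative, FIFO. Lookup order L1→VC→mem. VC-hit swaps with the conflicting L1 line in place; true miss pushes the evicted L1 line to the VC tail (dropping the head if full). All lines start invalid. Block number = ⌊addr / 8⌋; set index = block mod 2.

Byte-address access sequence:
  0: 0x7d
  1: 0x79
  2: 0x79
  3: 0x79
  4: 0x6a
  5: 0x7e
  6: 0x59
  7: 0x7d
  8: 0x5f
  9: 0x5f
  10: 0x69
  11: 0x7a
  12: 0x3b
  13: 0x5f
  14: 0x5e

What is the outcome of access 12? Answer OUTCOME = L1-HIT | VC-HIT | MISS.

OUTCOME = MISS

#0 0x7d→b15/s1 MISS; vc=[]
#1 0x79→b15/s1 L1-HIT; vc=[]
#2 0x79→b15/s1 L1-HIT; vc=[]
#3 0x79→b15/s1 L1-HIT; vc=[]
#4 0x6a→b13/s1 MISS; vc=[15]
#5 0x7e→b15/s1 VC-HIT; vc=[13]
#6 0x59→b11/s1 MISS; vc=[13,15]
#7 0x7d→b15/s1 VC-HIT; vc=[13,11]
#8 0x5f→b11/s1 VC-HIT; vc=[13,15]
#9 0x5f→b11/s1 L1-HIT; vc=[13,15]
#10 0x69→b13/s1 VC-HIT; vc=[11,15]
#11 0x7a→b15/s1 VC-HIT; vc=[11,13]
#12 0x3b→b7/s1 MISS; vc=[11,13,15]
#13 0x5f→b11/s1 VC-HIT; vc=[7,13,15]
#14 0x5e→b11/s1 L1-HIT; vc=[7,13,15]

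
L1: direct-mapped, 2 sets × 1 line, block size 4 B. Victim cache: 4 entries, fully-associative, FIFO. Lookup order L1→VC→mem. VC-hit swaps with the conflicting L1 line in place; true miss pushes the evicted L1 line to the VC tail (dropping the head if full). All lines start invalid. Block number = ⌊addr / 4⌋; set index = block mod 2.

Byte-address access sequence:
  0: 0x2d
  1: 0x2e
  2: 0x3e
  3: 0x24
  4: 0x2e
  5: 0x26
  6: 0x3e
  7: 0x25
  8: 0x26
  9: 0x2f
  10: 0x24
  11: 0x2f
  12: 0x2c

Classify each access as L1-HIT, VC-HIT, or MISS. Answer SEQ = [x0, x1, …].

SEQ = [MISS, L1-HIT, MISS, MISS, VC-HIT, VC-HIT, VC-HIT, VC-HIT, L1-HIT, VC-HIT, VC-HIT, VC-HIT, L1-HIT]

0: 0x2d (blk 11, set 1) → MISS  vc=[]
1: 0x2e (blk 11, set 1) → L1-HIT  vc=[]
2: 0x3e (blk 15, set 1) → MISS  vc=[11]
3: 0x24 (blk 9, set 1) → MISS  vc=[11, 15]
4: 0x2e (blk 11, set 1) → VC-HIT  vc=[9, 15]
5: 0x26 (blk 9, set 1) → VC-HIT  vc=[11, 15]
6: 0x3e (blk 15, set 1) → VC-HIT  vc=[11, 9]
7: 0x25 (blk 9, set 1) → VC-HIT  vc=[11, 15]
8: 0x26 (blk 9, set 1) → L1-HIT  vc=[11, 15]
9: 0x2f (blk 11, set 1) → VC-HIT  vc=[9, 15]
10: 0x24 (blk 9, set 1) → VC-HIT  vc=[11, 15]
11: 0x2f (blk 11, set 1) → VC-HIT  vc=[9, 15]
12: 0x2c (blk 11, set 1) → L1-HIT  vc=[9, 15]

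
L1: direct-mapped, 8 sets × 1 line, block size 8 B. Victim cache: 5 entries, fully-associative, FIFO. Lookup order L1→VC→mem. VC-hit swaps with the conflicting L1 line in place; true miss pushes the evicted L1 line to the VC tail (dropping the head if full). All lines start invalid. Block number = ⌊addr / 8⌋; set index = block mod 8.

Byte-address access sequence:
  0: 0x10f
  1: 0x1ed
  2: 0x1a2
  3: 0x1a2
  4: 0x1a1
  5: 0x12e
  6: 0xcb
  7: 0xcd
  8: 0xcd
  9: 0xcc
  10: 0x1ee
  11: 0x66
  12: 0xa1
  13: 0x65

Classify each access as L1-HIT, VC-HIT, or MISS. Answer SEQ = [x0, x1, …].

SEQ = [MISS, MISS, MISS, L1-HIT, L1-HIT, MISS, MISS, L1-HIT, L1-HIT, L1-HIT, VC-HIT, MISS, MISS, VC-HIT]

#0 0x10f→b33/s1 MISS; vc=[]
#1 0x1ed→b61/s5 MISS; vc=[]
#2 0x1a2→b52/s4 MISS; vc=[]
#3 0x1a2→b52/s4 L1-HIT; vc=[]
#4 0x1a1→b52/s4 L1-HIT; vc=[]
#5 0x12e→b37/s5 MISS; vc=[61]
#6 0xcb→b25/s1 MISS; vc=[61,33]
#7 0xcd→b25/s1 L1-HIT; vc=[61,33]
#8 0xcd→b25/s1 L1-HIT; vc=[61,33]
#9 0xcc→b25/s1 L1-HIT; vc=[61,33]
#10 0x1ee→b61/s5 VC-HIT; vc=[37,33]
#11 0x66→b12/s4 MISS; vc=[37,33,52]
#12 0xa1→b20/s4 MISS; vc=[37,33,52,12]
#13 0x65→b12/s4 VC-HIT; vc=[37,33,52,20]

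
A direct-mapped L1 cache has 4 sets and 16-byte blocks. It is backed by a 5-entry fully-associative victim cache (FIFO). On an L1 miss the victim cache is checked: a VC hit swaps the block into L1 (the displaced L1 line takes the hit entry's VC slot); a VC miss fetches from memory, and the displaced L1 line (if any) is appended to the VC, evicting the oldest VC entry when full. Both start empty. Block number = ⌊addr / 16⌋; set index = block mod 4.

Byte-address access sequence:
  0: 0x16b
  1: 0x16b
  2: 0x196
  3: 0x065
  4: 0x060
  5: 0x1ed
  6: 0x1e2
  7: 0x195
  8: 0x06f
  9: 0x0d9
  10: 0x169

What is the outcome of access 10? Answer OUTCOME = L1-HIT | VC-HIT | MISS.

#0 0x16b→b22/s2 MISS; vc=[]
#1 0x16b→b22/s2 L1-HIT; vc=[]
#2 0x196→b25/s1 MISS; vc=[]
#3 0x65→b6/s2 MISS; vc=[22]
#4 0x60→b6/s2 L1-HIT; vc=[22]
#5 0x1ed→b30/s2 MISS; vc=[22,6]
#6 0x1e2→b30/s2 L1-HIT; vc=[22,6]
#7 0x195→b25/s1 L1-HIT; vc=[22,6]
#8 0x6f→b6/s2 VC-HIT; vc=[22,30]
#9 0xd9→b13/s1 MISS; vc=[22,30,25]
#10 0x169→b22/s2 VC-HIT; vc=[6,30,25]

OUTCOME = VC-HIT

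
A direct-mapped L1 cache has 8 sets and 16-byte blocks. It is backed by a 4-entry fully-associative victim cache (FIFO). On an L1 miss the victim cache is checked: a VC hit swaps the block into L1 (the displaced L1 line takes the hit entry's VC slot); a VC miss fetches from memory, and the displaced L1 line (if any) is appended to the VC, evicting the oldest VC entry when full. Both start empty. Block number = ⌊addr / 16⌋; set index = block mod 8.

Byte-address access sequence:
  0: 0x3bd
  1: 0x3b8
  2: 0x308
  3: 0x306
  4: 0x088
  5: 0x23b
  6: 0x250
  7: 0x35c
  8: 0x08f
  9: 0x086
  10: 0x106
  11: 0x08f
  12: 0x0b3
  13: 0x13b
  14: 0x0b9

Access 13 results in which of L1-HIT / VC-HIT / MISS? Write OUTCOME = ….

OUTCOME = MISS

#0 0x3bd→b59/s3 MISS; vc=[]
#1 0x3b8→b59/s3 L1-HIT; vc=[]
#2 0x308→b48/s0 MISS; vc=[]
#3 0x306→b48/s0 L1-HIT; vc=[]
#4 0x88→b8/s0 MISS; vc=[48]
#5 0x23b→b35/s3 MISS; vc=[48,59]
#6 0x250→b37/s5 MISS; vc=[48,59]
#7 0x35c→b53/s5 MISS; vc=[48,59,37]
#8 0x8f→b8/s0 L1-HIT; vc=[48,59,37]
#9 0x86→b8/s0 L1-HIT; vc=[48,59,37]
#10 0x106→b16/s0 MISS; vc=[48,59,37,8]
#11 0x8f→b8/s0 VC-HIT; vc=[48,59,37,16]
#12 0xb3→b11/s3 MISS; vc=[59,37,16,35]
#13 0x13b→b19/s3 MISS; vc=[37,16,35,11]
#14 0xb9→b11/s3 VC-HIT; vc=[37,16,35,19]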